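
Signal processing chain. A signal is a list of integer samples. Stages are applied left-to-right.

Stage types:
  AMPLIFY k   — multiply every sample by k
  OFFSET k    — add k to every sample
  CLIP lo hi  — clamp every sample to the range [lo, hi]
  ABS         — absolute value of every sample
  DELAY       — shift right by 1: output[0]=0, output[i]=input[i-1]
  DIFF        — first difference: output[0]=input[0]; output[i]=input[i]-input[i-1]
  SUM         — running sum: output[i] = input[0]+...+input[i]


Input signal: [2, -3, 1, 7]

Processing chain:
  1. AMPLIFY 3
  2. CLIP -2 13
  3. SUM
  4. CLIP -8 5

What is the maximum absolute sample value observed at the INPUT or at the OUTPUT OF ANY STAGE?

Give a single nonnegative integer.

Answer: 21

Derivation:
Input: [2, -3, 1, 7] (max |s|=7)
Stage 1 (AMPLIFY 3): 2*3=6, -3*3=-9, 1*3=3, 7*3=21 -> [6, -9, 3, 21] (max |s|=21)
Stage 2 (CLIP -2 13): clip(6,-2,13)=6, clip(-9,-2,13)=-2, clip(3,-2,13)=3, clip(21,-2,13)=13 -> [6, -2, 3, 13] (max |s|=13)
Stage 3 (SUM): sum[0..0]=6, sum[0..1]=4, sum[0..2]=7, sum[0..3]=20 -> [6, 4, 7, 20] (max |s|=20)
Stage 4 (CLIP -8 5): clip(6,-8,5)=5, clip(4,-8,5)=4, clip(7,-8,5)=5, clip(20,-8,5)=5 -> [5, 4, 5, 5] (max |s|=5)
Overall max amplitude: 21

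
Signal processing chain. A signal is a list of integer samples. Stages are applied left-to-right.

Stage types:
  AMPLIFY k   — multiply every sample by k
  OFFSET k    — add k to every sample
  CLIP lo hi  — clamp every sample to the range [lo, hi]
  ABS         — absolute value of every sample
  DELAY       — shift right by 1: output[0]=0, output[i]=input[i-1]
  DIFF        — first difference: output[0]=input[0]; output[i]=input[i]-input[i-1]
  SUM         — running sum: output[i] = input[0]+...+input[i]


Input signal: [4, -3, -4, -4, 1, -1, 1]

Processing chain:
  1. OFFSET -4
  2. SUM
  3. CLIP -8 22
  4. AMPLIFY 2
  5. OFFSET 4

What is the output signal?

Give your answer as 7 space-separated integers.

Answer: 4 -10 -12 -12 -12 -12 -12

Derivation:
Input: [4, -3, -4, -4, 1, -1, 1]
Stage 1 (OFFSET -4): 4+-4=0, -3+-4=-7, -4+-4=-8, -4+-4=-8, 1+-4=-3, -1+-4=-5, 1+-4=-3 -> [0, -7, -8, -8, -3, -5, -3]
Stage 2 (SUM): sum[0..0]=0, sum[0..1]=-7, sum[0..2]=-15, sum[0..3]=-23, sum[0..4]=-26, sum[0..5]=-31, sum[0..6]=-34 -> [0, -7, -15, -23, -26, -31, -34]
Stage 3 (CLIP -8 22): clip(0,-8,22)=0, clip(-7,-8,22)=-7, clip(-15,-8,22)=-8, clip(-23,-8,22)=-8, clip(-26,-8,22)=-8, clip(-31,-8,22)=-8, clip(-34,-8,22)=-8 -> [0, -7, -8, -8, -8, -8, -8]
Stage 4 (AMPLIFY 2): 0*2=0, -7*2=-14, -8*2=-16, -8*2=-16, -8*2=-16, -8*2=-16, -8*2=-16 -> [0, -14, -16, -16, -16, -16, -16]
Stage 5 (OFFSET 4): 0+4=4, -14+4=-10, -16+4=-12, -16+4=-12, -16+4=-12, -16+4=-12, -16+4=-12 -> [4, -10, -12, -12, -12, -12, -12]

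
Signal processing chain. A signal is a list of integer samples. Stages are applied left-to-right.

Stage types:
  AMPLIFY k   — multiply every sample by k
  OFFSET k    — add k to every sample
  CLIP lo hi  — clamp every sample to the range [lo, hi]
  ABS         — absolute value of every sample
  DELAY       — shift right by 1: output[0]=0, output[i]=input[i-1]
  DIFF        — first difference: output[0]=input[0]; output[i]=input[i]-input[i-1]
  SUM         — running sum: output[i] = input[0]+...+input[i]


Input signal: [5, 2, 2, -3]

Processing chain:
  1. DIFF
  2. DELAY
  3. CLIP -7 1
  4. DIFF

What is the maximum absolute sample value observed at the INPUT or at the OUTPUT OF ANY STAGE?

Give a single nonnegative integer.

Input: [5, 2, 2, -3] (max |s|=5)
Stage 1 (DIFF): s[0]=5, 2-5=-3, 2-2=0, -3-2=-5 -> [5, -3, 0, -5] (max |s|=5)
Stage 2 (DELAY): [0, 5, -3, 0] = [0, 5, -3, 0] -> [0, 5, -3, 0] (max |s|=5)
Stage 3 (CLIP -7 1): clip(0,-7,1)=0, clip(5,-7,1)=1, clip(-3,-7,1)=-3, clip(0,-7,1)=0 -> [0, 1, -3, 0] (max |s|=3)
Stage 4 (DIFF): s[0]=0, 1-0=1, -3-1=-4, 0--3=3 -> [0, 1, -4, 3] (max |s|=4)
Overall max amplitude: 5

Answer: 5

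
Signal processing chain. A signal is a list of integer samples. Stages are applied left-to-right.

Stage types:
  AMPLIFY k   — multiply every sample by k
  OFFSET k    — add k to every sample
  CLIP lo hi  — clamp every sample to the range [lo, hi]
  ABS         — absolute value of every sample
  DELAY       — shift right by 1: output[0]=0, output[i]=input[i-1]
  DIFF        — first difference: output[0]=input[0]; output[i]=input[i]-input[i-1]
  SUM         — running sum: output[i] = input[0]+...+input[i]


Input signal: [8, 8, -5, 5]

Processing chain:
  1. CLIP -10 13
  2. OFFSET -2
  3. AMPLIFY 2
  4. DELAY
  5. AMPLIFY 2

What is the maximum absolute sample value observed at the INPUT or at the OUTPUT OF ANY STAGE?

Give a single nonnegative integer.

Answer: 28

Derivation:
Input: [8, 8, -5, 5] (max |s|=8)
Stage 1 (CLIP -10 13): clip(8,-10,13)=8, clip(8,-10,13)=8, clip(-5,-10,13)=-5, clip(5,-10,13)=5 -> [8, 8, -5, 5] (max |s|=8)
Stage 2 (OFFSET -2): 8+-2=6, 8+-2=6, -5+-2=-7, 5+-2=3 -> [6, 6, -7, 3] (max |s|=7)
Stage 3 (AMPLIFY 2): 6*2=12, 6*2=12, -7*2=-14, 3*2=6 -> [12, 12, -14, 6] (max |s|=14)
Stage 4 (DELAY): [0, 12, 12, -14] = [0, 12, 12, -14] -> [0, 12, 12, -14] (max |s|=14)
Stage 5 (AMPLIFY 2): 0*2=0, 12*2=24, 12*2=24, -14*2=-28 -> [0, 24, 24, -28] (max |s|=28)
Overall max amplitude: 28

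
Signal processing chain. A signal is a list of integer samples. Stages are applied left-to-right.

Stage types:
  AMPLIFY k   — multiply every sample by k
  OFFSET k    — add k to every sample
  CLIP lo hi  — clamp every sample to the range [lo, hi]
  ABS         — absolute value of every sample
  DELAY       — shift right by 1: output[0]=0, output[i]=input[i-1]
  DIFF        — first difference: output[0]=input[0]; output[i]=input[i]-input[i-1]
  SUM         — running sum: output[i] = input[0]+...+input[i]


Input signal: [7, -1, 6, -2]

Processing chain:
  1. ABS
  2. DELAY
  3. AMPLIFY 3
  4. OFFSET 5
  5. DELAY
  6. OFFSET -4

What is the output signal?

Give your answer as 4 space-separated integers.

Input: [7, -1, 6, -2]
Stage 1 (ABS): |7|=7, |-1|=1, |6|=6, |-2|=2 -> [7, 1, 6, 2]
Stage 2 (DELAY): [0, 7, 1, 6] = [0, 7, 1, 6] -> [0, 7, 1, 6]
Stage 3 (AMPLIFY 3): 0*3=0, 7*3=21, 1*3=3, 6*3=18 -> [0, 21, 3, 18]
Stage 4 (OFFSET 5): 0+5=5, 21+5=26, 3+5=8, 18+5=23 -> [5, 26, 8, 23]
Stage 5 (DELAY): [0, 5, 26, 8] = [0, 5, 26, 8] -> [0, 5, 26, 8]
Stage 6 (OFFSET -4): 0+-4=-4, 5+-4=1, 26+-4=22, 8+-4=4 -> [-4, 1, 22, 4]

Answer: -4 1 22 4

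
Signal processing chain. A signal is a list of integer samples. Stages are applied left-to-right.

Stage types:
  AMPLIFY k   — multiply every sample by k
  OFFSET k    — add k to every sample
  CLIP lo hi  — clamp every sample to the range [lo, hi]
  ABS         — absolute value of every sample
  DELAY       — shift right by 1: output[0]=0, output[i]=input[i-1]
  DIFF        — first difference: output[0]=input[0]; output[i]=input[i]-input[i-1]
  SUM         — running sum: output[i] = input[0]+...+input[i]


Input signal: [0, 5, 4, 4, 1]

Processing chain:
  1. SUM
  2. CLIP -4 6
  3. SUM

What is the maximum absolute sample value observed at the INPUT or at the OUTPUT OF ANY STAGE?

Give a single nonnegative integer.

Answer: 23

Derivation:
Input: [0, 5, 4, 4, 1] (max |s|=5)
Stage 1 (SUM): sum[0..0]=0, sum[0..1]=5, sum[0..2]=9, sum[0..3]=13, sum[0..4]=14 -> [0, 5, 9, 13, 14] (max |s|=14)
Stage 2 (CLIP -4 6): clip(0,-4,6)=0, clip(5,-4,6)=5, clip(9,-4,6)=6, clip(13,-4,6)=6, clip(14,-4,6)=6 -> [0, 5, 6, 6, 6] (max |s|=6)
Stage 3 (SUM): sum[0..0]=0, sum[0..1]=5, sum[0..2]=11, sum[0..3]=17, sum[0..4]=23 -> [0, 5, 11, 17, 23] (max |s|=23)
Overall max amplitude: 23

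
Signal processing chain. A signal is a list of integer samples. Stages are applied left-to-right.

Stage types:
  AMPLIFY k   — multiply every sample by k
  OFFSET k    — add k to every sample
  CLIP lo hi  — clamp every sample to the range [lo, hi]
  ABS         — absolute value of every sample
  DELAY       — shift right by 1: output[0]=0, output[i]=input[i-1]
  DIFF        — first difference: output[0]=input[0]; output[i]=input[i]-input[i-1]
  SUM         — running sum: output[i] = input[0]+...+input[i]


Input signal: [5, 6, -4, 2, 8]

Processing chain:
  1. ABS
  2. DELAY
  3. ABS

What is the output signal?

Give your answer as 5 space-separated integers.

Answer: 0 5 6 4 2

Derivation:
Input: [5, 6, -4, 2, 8]
Stage 1 (ABS): |5|=5, |6|=6, |-4|=4, |2|=2, |8|=8 -> [5, 6, 4, 2, 8]
Stage 2 (DELAY): [0, 5, 6, 4, 2] = [0, 5, 6, 4, 2] -> [0, 5, 6, 4, 2]
Stage 3 (ABS): |0|=0, |5|=5, |6|=6, |4|=4, |2|=2 -> [0, 5, 6, 4, 2]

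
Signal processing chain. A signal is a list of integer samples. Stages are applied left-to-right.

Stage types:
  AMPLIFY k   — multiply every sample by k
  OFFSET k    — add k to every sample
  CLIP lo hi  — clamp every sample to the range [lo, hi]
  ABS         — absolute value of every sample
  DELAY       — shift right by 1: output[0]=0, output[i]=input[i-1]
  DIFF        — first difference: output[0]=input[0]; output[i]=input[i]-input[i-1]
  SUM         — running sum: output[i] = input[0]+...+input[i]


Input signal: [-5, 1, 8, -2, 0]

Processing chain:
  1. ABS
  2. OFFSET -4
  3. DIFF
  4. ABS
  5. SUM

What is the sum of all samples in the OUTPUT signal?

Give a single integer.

Answer: 56

Derivation:
Input: [-5, 1, 8, -2, 0]
Stage 1 (ABS): |-5|=5, |1|=1, |8|=8, |-2|=2, |0|=0 -> [5, 1, 8, 2, 0]
Stage 2 (OFFSET -4): 5+-4=1, 1+-4=-3, 8+-4=4, 2+-4=-2, 0+-4=-4 -> [1, -3, 4, -2, -4]
Stage 3 (DIFF): s[0]=1, -3-1=-4, 4--3=7, -2-4=-6, -4--2=-2 -> [1, -4, 7, -6, -2]
Stage 4 (ABS): |1|=1, |-4|=4, |7|=7, |-6|=6, |-2|=2 -> [1, 4, 7, 6, 2]
Stage 5 (SUM): sum[0..0]=1, sum[0..1]=5, sum[0..2]=12, sum[0..3]=18, sum[0..4]=20 -> [1, 5, 12, 18, 20]
Output sum: 56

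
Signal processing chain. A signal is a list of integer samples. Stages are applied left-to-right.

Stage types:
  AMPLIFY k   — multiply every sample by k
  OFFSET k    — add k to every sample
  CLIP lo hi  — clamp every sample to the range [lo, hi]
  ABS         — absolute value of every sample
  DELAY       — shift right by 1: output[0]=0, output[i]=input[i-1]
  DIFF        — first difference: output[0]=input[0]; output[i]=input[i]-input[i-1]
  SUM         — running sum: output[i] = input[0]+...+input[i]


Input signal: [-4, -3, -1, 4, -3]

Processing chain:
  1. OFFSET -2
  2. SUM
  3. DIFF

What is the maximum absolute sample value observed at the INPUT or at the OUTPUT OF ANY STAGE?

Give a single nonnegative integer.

Input: [-4, -3, -1, 4, -3] (max |s|=4)
Stage 1 (OFFSET -2): -4+-2=-6, -3+-2=-5, -1+-2=-3, 4+-2=2, -3+-2=-5 -> [-6, -5, -3, 2, -5] (max |s|=6)
Stage 2 (SUM): sum[0..0]=-6, sum[0..1]=-11, sum[0..2]=-14, sum[0..3]=-12, sum[0..4]=-17 -> [-6, -11, -14, -12, -17] (max |s|=17)
Stage 3 (DIFF): s[0]=-6, -11--6=-5, -14--11=-3, -12--14=2, -17--12=-5 -> [-6, -5, -3, 2, -5] (max |s|=6)
Overall max amplitude: 17

Answer: 17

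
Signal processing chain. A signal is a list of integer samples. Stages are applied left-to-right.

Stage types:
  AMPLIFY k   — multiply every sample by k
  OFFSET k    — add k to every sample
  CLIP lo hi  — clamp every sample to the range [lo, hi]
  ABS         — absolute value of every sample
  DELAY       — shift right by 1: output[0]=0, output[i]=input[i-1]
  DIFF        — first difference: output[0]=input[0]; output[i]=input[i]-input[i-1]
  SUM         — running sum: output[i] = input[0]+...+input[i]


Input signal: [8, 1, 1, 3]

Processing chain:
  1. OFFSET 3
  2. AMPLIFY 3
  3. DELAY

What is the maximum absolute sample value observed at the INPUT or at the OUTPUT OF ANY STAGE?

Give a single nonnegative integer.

Input: [8, 1, 1, 3] (max |s|=8)
Stage 1 (OFFSET 3): 8+3=11, 1+3=4, 1+3=4, 3+3=6 -> [11, 4, 4, 6] (max |s|=11)
Stage 2 (AMPLIFY 3): 11*3=33, 4*3=12, 4*3=12, 6*3=18 -> [33, 12, 12, 18] (max |s|=33)
Stage 3 (DELAY): [0, 33, 12, 12] = [0, 33, 12, 12] -> [0, 33, 12, 12] (max |s|=33)
Overall max amplitude: 33

Answer: 33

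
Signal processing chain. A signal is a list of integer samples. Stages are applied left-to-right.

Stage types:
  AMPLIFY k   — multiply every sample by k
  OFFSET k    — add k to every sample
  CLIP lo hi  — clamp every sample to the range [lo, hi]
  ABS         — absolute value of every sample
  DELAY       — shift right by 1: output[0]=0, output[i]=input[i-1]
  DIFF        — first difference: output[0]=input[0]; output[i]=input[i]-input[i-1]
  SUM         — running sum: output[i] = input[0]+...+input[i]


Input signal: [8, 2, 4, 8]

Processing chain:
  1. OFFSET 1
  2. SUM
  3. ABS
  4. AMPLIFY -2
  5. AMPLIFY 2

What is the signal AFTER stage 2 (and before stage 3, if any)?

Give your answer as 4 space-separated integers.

Input: [8, 2, 4, 8]
Stage 1 (OFFSET 1): 8+1=9, 2+1=3, 4+1=5, 8+1=9 -> [9, 3, 5, 9]
Stage 2 (SUM): sum[0..0]=9, sum[0..1]=12, sum[0..2]=17, sum[0..3]=26 -> [9, 12, 17, 26]

Answer: 9 12 17 26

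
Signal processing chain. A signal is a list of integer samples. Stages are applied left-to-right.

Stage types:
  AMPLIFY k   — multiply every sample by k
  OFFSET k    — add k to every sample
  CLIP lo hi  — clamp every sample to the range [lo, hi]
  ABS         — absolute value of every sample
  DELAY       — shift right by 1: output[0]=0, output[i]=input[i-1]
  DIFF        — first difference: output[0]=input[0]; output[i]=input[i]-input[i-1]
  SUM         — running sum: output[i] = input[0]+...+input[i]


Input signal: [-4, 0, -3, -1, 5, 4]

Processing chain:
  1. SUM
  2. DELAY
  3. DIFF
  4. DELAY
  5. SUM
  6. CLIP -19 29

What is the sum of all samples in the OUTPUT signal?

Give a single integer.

Input: [-4, 0, -3, -1, 5, 4]
Stage 1 (SUM): sum[0..0]=-4, sum[0..1]=-4, sum[0..2]=-7, sum[0..3]=-8, sum[0..4]=-3, sum[0..5]=1 -> [-4, -4, -7, -8, -3, 1]
Stage 2 (DELAY): [0, -4, -4, -7, -8, -3] = [0, -4, -4, -7, -8, -3] -> [0, -4, -4, -7, -8, -3]
Stage 3 (DIFF): s[0]=0, -4-0=-4, -4--4=0, -7--4=-3, -8--7=-1, -3--8=5 -> [0, -4, 0, -3, -1, 5]
Stage 4 (DELAY): [0, 0, -4, 0, -3, -1] = [0, 0, -4, 0, -3, -1] -> [0, 0, -4, 0, -3, -1]
Stage 5 (SUM): sum[0..0]=0, sum[0..1]=0, sum[0..2]=-4, sum[0..3]=-4, sum[0..4]=-7, sum[0..5]=-8 -> [0, 0, -4, -4, -7, -8]
Stage 6 (CLIP -19 29): clip(0,-19,29)=0, clip(0,-19,29)=0, clip(-4,-19,29)=-4, clip(-4,-19,29)=-4, clip(-7,-19,29)=-7, clip(-8,-19,29)=-8 -> [0, 0, -4, -4, -7, -8]
Output sum: -23

Answer: -23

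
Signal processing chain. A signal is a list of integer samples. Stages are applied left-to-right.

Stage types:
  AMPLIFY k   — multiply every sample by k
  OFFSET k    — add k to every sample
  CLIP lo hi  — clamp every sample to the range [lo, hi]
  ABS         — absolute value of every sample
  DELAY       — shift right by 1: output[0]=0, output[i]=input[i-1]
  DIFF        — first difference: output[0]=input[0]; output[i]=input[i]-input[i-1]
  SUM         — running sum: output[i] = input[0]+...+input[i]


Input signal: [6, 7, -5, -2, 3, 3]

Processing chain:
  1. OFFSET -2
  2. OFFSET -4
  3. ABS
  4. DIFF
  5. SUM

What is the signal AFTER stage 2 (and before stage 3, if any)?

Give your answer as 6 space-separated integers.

Answer: 0 1 -11 -8 -3 -3

Derivation:
Input: [6, 7, -5, -2, 3, 3]
Stage 1 (OFFSET -2): 6+-2=4, 7+-2=5, -5+-2=-7, -2+-2=-4, 3+-2=1, 3+-2=1 -> [4, 5, -7, -4, 1, 1]
Stage 2 (OFFSET -4): 4+-4=0, 5+-4=1, -7+-4=-11, -4+-4=-8, 1+-4=-3, 1+-4=-3 -> [0, 1, -11, -8, -3, -3]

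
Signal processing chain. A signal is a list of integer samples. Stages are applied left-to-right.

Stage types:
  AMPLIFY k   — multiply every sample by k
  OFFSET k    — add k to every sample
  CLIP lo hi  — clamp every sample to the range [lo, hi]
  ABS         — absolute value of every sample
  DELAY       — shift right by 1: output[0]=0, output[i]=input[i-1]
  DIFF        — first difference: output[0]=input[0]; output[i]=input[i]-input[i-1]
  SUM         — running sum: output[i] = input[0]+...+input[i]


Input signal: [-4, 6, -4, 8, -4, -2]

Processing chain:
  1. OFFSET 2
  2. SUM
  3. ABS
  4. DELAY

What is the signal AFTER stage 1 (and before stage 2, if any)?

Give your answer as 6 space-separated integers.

Input: [-4, 6, -4, 8, -4, -2]
Stage 1 (OFFSET 2): -4+2=-2, 6+2=8, -4+2=-2, 8+2=10, -4+2=-2, -2+2=0 -> [-2, 8, -2, 10, -2, 0]

Answer: -2 8 -2 10 -2 0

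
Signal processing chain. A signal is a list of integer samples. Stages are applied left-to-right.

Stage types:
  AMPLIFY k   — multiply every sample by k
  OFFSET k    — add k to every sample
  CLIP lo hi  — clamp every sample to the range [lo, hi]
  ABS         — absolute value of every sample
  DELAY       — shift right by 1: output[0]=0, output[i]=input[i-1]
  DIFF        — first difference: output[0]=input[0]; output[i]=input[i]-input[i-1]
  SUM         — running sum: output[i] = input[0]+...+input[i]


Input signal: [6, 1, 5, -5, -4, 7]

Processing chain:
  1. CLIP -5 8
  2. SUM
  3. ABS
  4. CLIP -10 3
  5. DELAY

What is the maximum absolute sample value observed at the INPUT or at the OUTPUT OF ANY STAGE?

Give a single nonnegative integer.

Answer: 12

Derivation:
Input: [6, 1, 5, -5, -4, 7] (max |s|=7)
Stage 1 (CLIP -5 8): clip(6,-5,8)=6, clip(1,-5,8)=1, clip(5,-5,8)=5, clip(-5,-5,8)=-5, clip(-4,-5,8)=-4, clip(7,-5,8)=7 -> [6, 1, 5, -5, -4, 7] (max |s|=7)
Stage 2 (SUM): sum[0..0]=6, sum[0..1]=7, sum[0..2]=12, sum[0..3]=7, sum[0..4]=3, sum[0..5]=10 -> [6, 7, 12, 7, 3, 10] (max |s|=12)
Stage 3 (ABS): |6|=6, |7|=7, |12|=12, |7|=7, |3|=3, |10|=10 -> [6, 7, 12, 7, 3, 10] (max |s|=12)
Stage 4 (CLIP -10 3): clip(6,-10,3)=3, clip(7,-10,3)=3, clip(12,-10,3)=3, clip(7,-10,3)=3, clip(3,-10,3)=3, clip(10,-10,3)=3 -> [3, 3, 3, 3, 3, 3] (max |s|=3)
Stage 5 (DELAY): [0, 3, 3, 3, 3, 3] = [0, 3, 3, 3, 3, 3] -> [0, 3, 3, 3, 3, 3] (max |s|=3)
Overall max amplitude: 12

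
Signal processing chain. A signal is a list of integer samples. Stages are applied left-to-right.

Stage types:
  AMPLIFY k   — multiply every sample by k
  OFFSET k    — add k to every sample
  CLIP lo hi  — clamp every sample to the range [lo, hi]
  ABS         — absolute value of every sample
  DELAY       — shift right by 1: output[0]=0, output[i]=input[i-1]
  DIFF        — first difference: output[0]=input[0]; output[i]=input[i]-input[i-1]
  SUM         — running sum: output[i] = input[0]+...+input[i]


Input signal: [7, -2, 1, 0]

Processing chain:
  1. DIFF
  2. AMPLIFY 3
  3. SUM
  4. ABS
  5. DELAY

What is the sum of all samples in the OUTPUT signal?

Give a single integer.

Answer: 30

Derivation:
Input: [7, -2, 1, 0]
Stage 1 (DIFF): s[0]=7, -2-7=-9, 1--2=3, 0-1=-1 -> [7, -9, 3, -1]
Stage 2 (AMPLIFY 3): 7*3=21, -9*3=-27, 3*3=9, -1*3=-3 -> [21, -27, 9, -3]
Stage 3 (SUM): sum[0..0]=21, sum[0..1]=-6, sum[0..2]=3, sum[0..3]=0 -> [21, -6, 3, 0]
Stage 4 (ABS): |21|=21, |-6|=6, |3|=3, |0|=0 -> [21, 6, 3, 0]
Stage 5 (DELAY): [0, 21, 6, 3] = [0, 21, 6, 3] -> [0, 21, 6, 3]
Output sum: 30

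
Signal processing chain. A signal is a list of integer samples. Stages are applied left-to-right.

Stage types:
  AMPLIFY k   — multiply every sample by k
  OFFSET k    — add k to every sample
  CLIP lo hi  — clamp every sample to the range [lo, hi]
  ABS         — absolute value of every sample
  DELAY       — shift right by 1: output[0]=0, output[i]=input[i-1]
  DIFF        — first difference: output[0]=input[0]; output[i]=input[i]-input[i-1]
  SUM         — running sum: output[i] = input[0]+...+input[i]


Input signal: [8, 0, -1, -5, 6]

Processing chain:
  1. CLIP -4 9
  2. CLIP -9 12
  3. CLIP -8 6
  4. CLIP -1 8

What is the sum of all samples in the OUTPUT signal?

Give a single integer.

Input: [8, 0, -1, -5, 6]
Stage 1 (CLIP -4 9): clip(8,-4,9)=8, clip(0,-4,9)=0, clip(-1,-4,9)=-1, clip(-5,-4,9)=-4, clip(6,-4,9)=6 -> [8, 0, -1, -4, 6]
Stage 2 (CLIP -9 12): clip(8,-9,12)=8, clip(0,-9,12)=0, clip(-1,-9,12)=-1, clip(-4,-9,12)=-4, clip(6,-9,12)=6 -> [8, 0, -1, -4, 6]
Stage 3 (CLIP -8 6): clip(8,-8,6)=6, clip(0,-8,6)=0, clip(-1,-8,6)=-1, clip(-4,-8,6)=-4, clip(6,-8,6)=6 -> [6, 0, -1, -4, 6]
Stage 4 (CLIP -1 8): clip(6,-1,8)=6, clip(0,-1,8)=0, clip(-1,-1,8)=-1, clip(-4,-1,8)=-1, clip(6,-1,8)=6 -> [6, 0, -1, -1, 6]
Output sum: 10

Answer: 10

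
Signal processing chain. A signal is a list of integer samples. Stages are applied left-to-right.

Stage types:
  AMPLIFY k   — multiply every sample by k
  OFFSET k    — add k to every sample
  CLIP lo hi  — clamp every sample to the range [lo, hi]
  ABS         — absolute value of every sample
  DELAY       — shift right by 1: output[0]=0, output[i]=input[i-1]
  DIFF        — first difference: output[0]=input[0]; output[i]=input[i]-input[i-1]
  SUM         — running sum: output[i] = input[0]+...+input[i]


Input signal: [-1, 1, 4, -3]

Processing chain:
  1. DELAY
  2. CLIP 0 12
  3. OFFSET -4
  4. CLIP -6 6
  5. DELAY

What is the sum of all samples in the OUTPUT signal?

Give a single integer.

Input: [-1, 1, 4, -3]
Stage 1 (DELAY): [0, -1, 1, 4] = [0, -1, 1, 4] -> [0, -1, 1, 4]
Stage 2 (CLIP 0 12): clip(0,0,12)=0, clip(-1,0,12)=0, clip(1,0,12)=1, clip(4,0,12)=4 -> [0, 0, 1, 4]
Stage 3 (OFFSET -4): 0+-4=-4, 0+-4=-4, 1+-4=-3, 4+-4=0 -> [-4, -4, -3, 0]
Stage 4 (CLIP -6 6): clip(-4,-6,6)=-4, clip(-4,-6,6)=-4, clip(-3,-6,6)=-3, clip(0,-6,6)=0 -> [-4, -4, -3, 0]
Stage 5 (DELAY): [0, -4, -4, -3] = [0, -4, -4, -3] -> [0, -4, -4, -3]
Output sum: -11

Answer: -11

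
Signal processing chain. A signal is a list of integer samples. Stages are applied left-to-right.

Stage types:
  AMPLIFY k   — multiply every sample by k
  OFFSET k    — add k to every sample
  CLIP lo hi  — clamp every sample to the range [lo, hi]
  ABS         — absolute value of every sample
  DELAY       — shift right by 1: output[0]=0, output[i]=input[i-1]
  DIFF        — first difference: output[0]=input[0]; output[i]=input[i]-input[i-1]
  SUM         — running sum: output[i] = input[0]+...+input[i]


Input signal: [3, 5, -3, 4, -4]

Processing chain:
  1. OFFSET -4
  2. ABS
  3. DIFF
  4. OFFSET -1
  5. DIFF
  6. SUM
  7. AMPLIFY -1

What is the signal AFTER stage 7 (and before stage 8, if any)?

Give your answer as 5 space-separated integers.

Answer: 0 1 -5 8 -7

Derivation:
Input: [3, 5, -3, 4, -4]
Stage 1 (OFFSET -4): 3+-4=-1, 5+-4=1, -3+-4=-7, 4+-4=0, -4+-4=-8 -> [-1, 1, -7, 0, -8]
Stage 2 (ABS): |-1|=1, |1|=1, |-7|=7, |0|=0, |-8|=8 -> [1, 1, 7, 0, 8]
Stage 3 (DIFF): s[0]=1, 1-1=0, 7-1=6, 0-7=-7, 8-0=8 -> [1, 0, 6, -7, 8]
Stage 4 (OFFSET -1): 1+-1=0, 0+-1=-1, 6+-1=5, -7+-1=-8, 8+-1=7 -> [0, -1, 5, -8, 7]
Stage 5 (DIFF): s[0]=0, -1-0=-1, 5--1=6, -8-5=-13, 7--8=15 -> [0, -1, 6, -13, 15]
Stage 6 (SUM): sum[0..0]=0, sum[0..1]=-1, sum[0..2]=5, sum[0..3]=-8, sum[0..4]=7 -> [0, -1, 5, -8, 7]
Stage 7 (AMPLIFY -1): 0*-1=0, -1*-1=1, 5*-1=-5, -8*-1=8, 7*-1=-7 -> [0, 1, -5, 8, -7]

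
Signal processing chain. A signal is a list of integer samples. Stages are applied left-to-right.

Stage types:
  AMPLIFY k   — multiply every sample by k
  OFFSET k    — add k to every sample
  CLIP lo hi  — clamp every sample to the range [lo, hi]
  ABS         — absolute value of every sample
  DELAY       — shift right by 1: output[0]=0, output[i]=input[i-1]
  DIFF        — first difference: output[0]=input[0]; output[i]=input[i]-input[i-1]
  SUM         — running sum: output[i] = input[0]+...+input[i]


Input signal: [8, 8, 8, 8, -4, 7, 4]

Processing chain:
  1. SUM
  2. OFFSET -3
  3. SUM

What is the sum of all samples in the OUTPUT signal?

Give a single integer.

Answer: 509

Derivation:
Input: [8, 8, 8, 8, -4, 7, 4]
Stage 1 (SUM): sum[0..0]=8, sum[0..1]=16, sum[0..2]=24, sum[0..3]=32, sum[0..4]=28, sum[0..5]=35, sum[0..6]=39 -> [8, 16, 24, 32, 28, 35, 39]
Stage 2 (OFFSET -3): 8+-3=5, 16+-3=13, 24+-3=21, 32+-3=29, 28+-3=25, 35+-3=32, 39+-3=36 -> [5, 13, 21, 29, 25, 32, 36]
Stage 3 (SUM): sum[0..0]=5, sum[0..1]=18, sum[0..2]=39, sum[0..3]=68, sum[0..4]=93, sum[0..5]=125, sum[0..6]=161 -> [5, 18, 39, 68, 93, 125, 161]
Output sum: 509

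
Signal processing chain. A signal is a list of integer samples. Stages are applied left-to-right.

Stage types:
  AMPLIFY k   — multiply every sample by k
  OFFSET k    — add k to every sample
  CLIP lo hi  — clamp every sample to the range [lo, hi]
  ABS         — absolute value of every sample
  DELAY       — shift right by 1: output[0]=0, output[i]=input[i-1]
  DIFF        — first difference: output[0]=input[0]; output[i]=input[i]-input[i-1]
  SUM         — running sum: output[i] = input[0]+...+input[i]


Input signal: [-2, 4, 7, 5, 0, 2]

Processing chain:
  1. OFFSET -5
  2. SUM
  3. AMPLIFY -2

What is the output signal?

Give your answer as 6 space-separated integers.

Answer: 14 16 12 12 22 28

Derivation:
Input: [-2, 4, 7, 5, 0, 2]
Stage 1 (OFFSET -5): -2+-5=-7, 4+-5=-1, 7+-5=2, 5+-5=0, 0+-5=-5, 2+-5=-3 -> [-7, -1, 2, 0, -5, -3]
Stage 2 (SUM): sum[0..0]=-7, sum[0..1]=-8, sum[0..2]=-6, sum[0..3]=-6, sum[0..4]=-11, sum[0..5]=-14 -> [-7, -8, -6, -6, -11, -14]
Stage 3 (AMPLIFY -2): -7*-2=14, -8*-2=16, -6*-2=12, -6*-2=12, -11*-2=22, -14*-2=28 -> [14, 16, 12, 12, 22, 28]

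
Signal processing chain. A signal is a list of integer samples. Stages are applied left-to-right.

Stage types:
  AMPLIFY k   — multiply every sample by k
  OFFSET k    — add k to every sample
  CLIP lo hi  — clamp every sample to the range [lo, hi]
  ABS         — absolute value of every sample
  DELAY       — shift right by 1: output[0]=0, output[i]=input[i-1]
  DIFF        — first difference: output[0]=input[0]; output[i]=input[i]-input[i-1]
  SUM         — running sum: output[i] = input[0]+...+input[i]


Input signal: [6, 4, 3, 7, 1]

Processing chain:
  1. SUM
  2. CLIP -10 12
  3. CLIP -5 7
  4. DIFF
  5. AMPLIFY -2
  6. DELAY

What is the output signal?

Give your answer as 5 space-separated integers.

Answer: 0 -12 -2 0 0

Derivation:
Input: [6, 4, 3, 7, 1]
Stage 1 (SUM): sum[0..0]=6, sum[0..1]=10, sum[0..2]=13, sum[0..3]=20, sum[0..4]=21 -> [6, 10, 13, 20, 21]
Stage 2 (CLIP -10 12): clip(6,-10,12)=6, clip(10,-10,12)=10, clip(13,-10,12)=12, clip(20,-10,12)=12, clip(21,-10,12)=12 -> [6, 10, 12, 12, 12]
Stage 3 (CLIP -5 7): clip(6,-5,7)=6, clip(10,-5,7)=7, clip(12,-5,7)=7, clip(12,-5,7)=7, clip(12,-5,7)=7 -> [6, 7, 7, 7, 7]
Stage 4 (DIFF): s[0]=6, 7-6=1, 7-7=0, 7-7=0, 7-7=0 -> [6, 1, 0, 0, 0]
Stage 5 (AMPLIFY -2): 6*-2=-12, 1*-2=-2, 0*-2=0, 0*-2=0, 0*-2=0 -> [-12, -2, 0, 0, 0]
Stage 6 (DELAY): [0, -12, -2, 0, 0] = [0, -12, -2, 0, 0] -> [0, -12, -2, 0, 0]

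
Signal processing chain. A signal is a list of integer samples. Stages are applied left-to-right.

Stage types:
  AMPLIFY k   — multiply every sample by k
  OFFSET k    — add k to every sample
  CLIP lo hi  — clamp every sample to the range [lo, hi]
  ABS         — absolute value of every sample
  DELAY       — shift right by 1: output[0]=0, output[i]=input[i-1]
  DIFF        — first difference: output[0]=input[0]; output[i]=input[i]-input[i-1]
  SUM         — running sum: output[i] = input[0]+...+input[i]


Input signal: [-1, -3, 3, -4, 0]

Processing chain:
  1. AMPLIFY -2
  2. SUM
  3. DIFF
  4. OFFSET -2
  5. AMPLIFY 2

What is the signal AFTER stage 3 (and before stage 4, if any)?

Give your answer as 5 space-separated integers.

Input: [-1, -3, 3, -4, 0]
Stage 1 (AMPLIFY -2): -1*-2=2, -3*-2=6, 3*-2=-6, -4*-2=8, 0*-2=0 -> [2, 6, -6, 8, 0]
Stage 2 (SUM): sum[0..0]=2, sum[0..1]=8, sum[0..2]=2, sum[0..3]=10, sum[0..4]=10 -> [2, 8, 2, 10, 10]
Stage 3 (DIFF): s[0]=2, 8-2=6, 2-8=-6, 10-2=8, 10-10=0 -> [2, 6, -6, 8, 0]

Answer: 2 6 -6 8 0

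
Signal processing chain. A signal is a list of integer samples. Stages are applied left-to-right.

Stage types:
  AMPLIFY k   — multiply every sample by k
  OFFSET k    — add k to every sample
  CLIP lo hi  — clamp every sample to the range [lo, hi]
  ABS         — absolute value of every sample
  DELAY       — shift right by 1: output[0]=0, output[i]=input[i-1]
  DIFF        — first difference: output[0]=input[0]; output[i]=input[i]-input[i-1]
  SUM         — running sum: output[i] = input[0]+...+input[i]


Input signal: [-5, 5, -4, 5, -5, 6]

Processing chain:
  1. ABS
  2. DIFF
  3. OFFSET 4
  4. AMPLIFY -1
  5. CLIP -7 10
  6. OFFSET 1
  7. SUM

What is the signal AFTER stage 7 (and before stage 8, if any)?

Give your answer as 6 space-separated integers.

Input: [-5, 5, -4, 5, -5, 6]
Stage 1 (ABS): |-5|=5, |5|=5, |-4|=4, |5|=5, |-5|=5, |6|=6 -> [5, 5, 4, 5, 5, 6]
Stage 2 (DIFF): s[0]=5, 5-5=0, 4-5=-1, 5-4=1, 5-5=0, 6-5=1 -> [5, 0, -1, 1, 0, 1]
Stage 3 (OFFSET 4): 5+4=9, 0+4=4, -1+4=3, 1+4=5, 0+4=4, 1+4=5 -> [9, 4, 3, 5, 4, 5]
Stage 4 (AMPLIFY -1): 9*-1=-9, 4*-1=-4, 3*-1=-3, 5*-1=-5, 4*-1=-4, 5*-1=-5 -> [-9, -4, -3, -5, -4, -5]
Stage 5 (CLIP -7 10): clip(-9,-7,10)=-7, clip(-4,-7,10)=-4, clip(-3,-7,10)=-3, clip(-5,-7,10)=-5, clip(-4,-7,10)=-4, clip(-5,-7,10)=-5 -> [-7, -4, -3, -5, -4, -5]
Stage 6 (OFFSET 1): -7+1=-6, -4+1=-3, -3+1=-2, -5+1=-4, -4+1=-3, -5+1=-4 -> [-6, -3, -2, -4, -3, -4]
Stage 7 (SUM): sum[0..0]=-6, sum[0..1]=-9, sum[0..2]=-11, sum[0..3]=-15, sum[0..4]=-18, sum[0..5]=-22 -> [-6, -9, -11, -15, -18, -22]

Answer: -6 -9 -11 -15 -18 -22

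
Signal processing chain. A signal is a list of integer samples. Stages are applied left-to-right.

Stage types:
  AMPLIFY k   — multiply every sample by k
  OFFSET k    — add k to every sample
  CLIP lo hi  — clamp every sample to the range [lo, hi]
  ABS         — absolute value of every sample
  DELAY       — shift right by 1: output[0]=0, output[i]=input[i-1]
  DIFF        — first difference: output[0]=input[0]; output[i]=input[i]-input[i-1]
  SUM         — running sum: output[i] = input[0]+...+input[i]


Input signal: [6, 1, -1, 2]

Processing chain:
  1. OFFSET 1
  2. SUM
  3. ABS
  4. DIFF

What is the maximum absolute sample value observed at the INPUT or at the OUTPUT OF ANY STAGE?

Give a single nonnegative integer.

Input: [6, 1, -1, 2] (max |s|=6)
Stage 1 (OFFSET 1): 6+1=7, 1+1=2, -1+1=0, 2+1=3 -> [7, 2, 0, 3] (max |s|=7)
Stage 2 (SUM): sum[0..0]=7, sum[0..1]=9, sum[0..2]=9, sum[0..3]=12 -> [7, 9, 9, 12] (max |s|=12)
Stage 3 (ABS): |7|=7, |9|=9, |9|=9, |12|=12 -> [7, 9, 9, 12] (max |s|=12)
Stage 4 (DIFF): s[0]=7, 9-7=2, 9-9=0, 12-9=3 -> [7, 2, 0, 3] (max |s|=7)
Overall max amplitude: 12

Answer: 12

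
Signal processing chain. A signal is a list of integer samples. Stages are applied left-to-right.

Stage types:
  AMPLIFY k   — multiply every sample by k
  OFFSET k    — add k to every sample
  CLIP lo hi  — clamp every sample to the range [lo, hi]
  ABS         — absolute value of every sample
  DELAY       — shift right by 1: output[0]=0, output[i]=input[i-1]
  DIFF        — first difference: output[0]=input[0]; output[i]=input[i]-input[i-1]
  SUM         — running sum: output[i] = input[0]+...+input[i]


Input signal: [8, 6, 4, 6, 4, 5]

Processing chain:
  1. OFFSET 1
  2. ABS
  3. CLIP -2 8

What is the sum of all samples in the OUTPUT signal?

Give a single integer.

Input: [8, 6, 4, 6, 4, 5]
Stage 1 (OFFSET 1): 8+1=9, 6+1=7, 4+1=5, 6+1=7, 4+1=5, 5+1=6 -> [9, 7, 5, 7, 5, 6]
Stage 2 (ABS): |9|=9, |7|=7, |5|=5, |7|=7, |5|=5, |6|=6 -> [9, 7, 5, 7, 5, 6]
Stage 3 (CLIP -2 8): clip(9,-2,8)=8, clip(7,-2,8)=7, clip(5,-2,8)=5, clip(7,-2,8)=7, clip(5,-2,8)=5, clip(6,-2,8)=6 -> [8, 7, 5, 7, 5, 6]
Output sum: 38

Answer: 38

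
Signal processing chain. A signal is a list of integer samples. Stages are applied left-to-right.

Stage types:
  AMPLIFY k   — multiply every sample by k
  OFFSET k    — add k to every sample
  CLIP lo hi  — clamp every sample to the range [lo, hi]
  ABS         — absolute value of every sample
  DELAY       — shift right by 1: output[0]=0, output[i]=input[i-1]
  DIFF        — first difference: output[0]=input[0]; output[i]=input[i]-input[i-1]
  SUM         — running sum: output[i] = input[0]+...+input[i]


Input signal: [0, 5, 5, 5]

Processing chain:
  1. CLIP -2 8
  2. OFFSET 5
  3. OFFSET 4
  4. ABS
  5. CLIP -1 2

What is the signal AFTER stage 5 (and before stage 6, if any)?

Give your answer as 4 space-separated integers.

Answer: 2 2 2 2

Derivation:
Input: [0, 5, 5, 5]
Stage 1 (CLIP -2 8): clip(0,-2,8)=0, clip(5,-2,8)=5, clip(5,-2,8)=5, clip(5,-2,8)=5 -> [0, 5, 5, 5]
Stage 2 (OFFSET 5): 0+5=5, 5+5=10, 5+5=10, 5+5=10 -> [5, 10, 10, 10]
Stage 3 (OFFSET 4): 5+4=9, 10+4=14, 10+4=14, 10+4=14 -> [9, 14, 14, 14]
Stage 4 (ABS): |9|=9, |14|=14, |14|=14, |14|=14 -> [9, 14, 14, 14]
Stage 5 (CLIP -1 2): clip(9,-1,2)=2, clip(14,-1,2)=2, clip(14,-1,2)=2, clip(14,-1,2)=2 -> [2, 2, 2, 2]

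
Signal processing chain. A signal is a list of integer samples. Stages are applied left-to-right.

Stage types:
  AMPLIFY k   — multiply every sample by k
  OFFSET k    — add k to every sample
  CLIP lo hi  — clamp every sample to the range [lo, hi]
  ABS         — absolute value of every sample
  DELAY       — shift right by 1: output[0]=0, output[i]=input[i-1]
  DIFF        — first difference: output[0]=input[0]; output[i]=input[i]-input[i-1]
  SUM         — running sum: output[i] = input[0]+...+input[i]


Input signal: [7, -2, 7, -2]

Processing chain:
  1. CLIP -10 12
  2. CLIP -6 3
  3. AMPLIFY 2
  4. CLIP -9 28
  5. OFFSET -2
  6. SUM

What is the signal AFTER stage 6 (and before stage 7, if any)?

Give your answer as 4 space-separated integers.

Answer: 4 -2 2 -4

Derivation:
Input: [7, -2, 7, -2]
Stage 1 (CLIP -10 12): clip(7,-10,12)=7, clip(-2,-10,12)=-2, clip(7,-10,12)=7, clip(-2,-10,12)=-2 -> [7, -2, 7, -2]
Stage 2 (CLIP -6 3): clip(7,-6,3)=3, clip(-2,-6,3)=-2, clip(7,-6,3)=3, clip(-2,-6,3)=-2 -> [3, -2, 3, -2]
Stage 3 (AMPLIFY 2): 3*2=6, -2*2=-4, 3*2=6, -2*2=-4 -> [6, -4, 6, -4]
Stage 4 (CLIP -9 28): clip(6,-9,28)=6, clip(-4,-9,28)=-4, clip(6,-9,28)=6, clip(-4,-9,28)=-4 -> [6, -4, 6, -4]
Stage 5 (OFFSET -2): 6+-2=4, -4+-2=-6, 6+-2=4, -4+-2=-6 -> [4, -6, 4, -6]
Stage 6 (SUM): sum[0..0]=4, sum[0..1]=-2, sum[0..2]=2, sum[0..3]=-4 -> [4, -2, 2, -4]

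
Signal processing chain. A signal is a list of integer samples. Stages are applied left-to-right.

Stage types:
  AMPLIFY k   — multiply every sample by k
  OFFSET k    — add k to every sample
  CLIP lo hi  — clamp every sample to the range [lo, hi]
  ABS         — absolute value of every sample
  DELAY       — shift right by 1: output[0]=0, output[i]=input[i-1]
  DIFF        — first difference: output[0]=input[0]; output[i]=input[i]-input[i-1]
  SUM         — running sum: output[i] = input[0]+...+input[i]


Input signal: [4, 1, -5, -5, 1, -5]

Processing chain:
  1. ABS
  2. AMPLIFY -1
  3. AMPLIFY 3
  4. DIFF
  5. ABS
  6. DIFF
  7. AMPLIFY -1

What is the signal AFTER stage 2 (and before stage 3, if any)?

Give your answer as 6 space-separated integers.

Answer: -4 -1 -5 -5 -1 -5

Derivation:
Input: [4, 1, -5, -5, 1, -5]
Stage 1 (ABS): |4|=4, |1|=1, |-5|=5, |-5|=5, |1|=1, |-5|=5 -> [4, 1, 5, 5, 1, 5]
Stage 2 (AMPLIFY -1): 4*-1=-4, 1*-1=-1, 5*-1=-5, 5*-1=-5, 1*-1=-1, 5*-1=-5 -> [-4, -1, -5, -5, -1, -5]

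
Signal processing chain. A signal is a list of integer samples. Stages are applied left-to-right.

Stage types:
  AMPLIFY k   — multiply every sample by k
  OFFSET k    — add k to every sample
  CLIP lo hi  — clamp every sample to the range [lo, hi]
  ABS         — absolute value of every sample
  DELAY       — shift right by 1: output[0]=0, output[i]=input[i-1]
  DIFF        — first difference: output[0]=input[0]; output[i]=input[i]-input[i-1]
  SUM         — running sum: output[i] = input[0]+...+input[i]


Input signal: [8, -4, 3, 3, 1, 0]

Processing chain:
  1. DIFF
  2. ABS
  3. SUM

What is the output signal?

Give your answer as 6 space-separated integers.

Input: [8, -4, 3, 3, 1, 0]
Stage 1 (DIFF): s[0]=8, -4-8=-12, 3--4=7, 3-3=0, 1-3=-2, 0-1=-1 -> [8, -12, 7, 0, -2, -1]
Stage 2 (ABS): |8|=8, |-12|=12, |7|=7, |0|=0, |-2|=2, |-1|=1 -> [8, 12, 7, 0, 2, 1]
Stage 3 (SUM): sum[0..0]=8, sum[0..1]=20, sum[0..2]=27, sum[0..3]=27, sum[0..4]=29, sum[0..5]=30 -> [8, 20, 27, 27, 29, 30]

Answer: 8 20 27 27 29 30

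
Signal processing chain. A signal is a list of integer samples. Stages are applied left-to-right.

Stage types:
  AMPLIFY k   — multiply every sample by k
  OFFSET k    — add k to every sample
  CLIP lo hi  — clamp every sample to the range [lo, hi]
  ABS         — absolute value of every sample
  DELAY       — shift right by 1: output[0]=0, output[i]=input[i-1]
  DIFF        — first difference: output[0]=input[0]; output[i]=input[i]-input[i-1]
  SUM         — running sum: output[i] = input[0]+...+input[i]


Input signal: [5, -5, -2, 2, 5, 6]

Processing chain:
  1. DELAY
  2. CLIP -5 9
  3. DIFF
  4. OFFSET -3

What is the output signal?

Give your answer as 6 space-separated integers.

Input: [5, -5, -2, 2, 5, 6]
Stage 1 (DELAY): [0, 5, -5, -2, 2, 5] = [0, 5, -5, -2, 2, 5] -> [0, 5, -5, -2, 2, 5]
Stage 2 (CLIP -5 9): clip(0,-5,9)=0, clip(5,-5,9)=5, clip(-5,-5,9)=-5, clip(-2,-5,9)=-2, clip(2,-5,9)=2, clip(5,-5,9)=5 -> [0, 5, -5, -2, 2, 5]
Stage 3 (DIFF): s[0]=0, 5-0=5, -5-5=-10, -2--5=3, 2--2=4, 5-2=3 -> [0, 5, -10, 3, 4, 3]
Stage 4 (OFFSET -3): 0+-3=-3, 5+-3=2, -10+-3=-13, 3+-3=0, 4+-3=1, 3+-3=0 -> [-3, 2, -13, 0, 1, 0]

Answer: -3 2 -13 0 1 0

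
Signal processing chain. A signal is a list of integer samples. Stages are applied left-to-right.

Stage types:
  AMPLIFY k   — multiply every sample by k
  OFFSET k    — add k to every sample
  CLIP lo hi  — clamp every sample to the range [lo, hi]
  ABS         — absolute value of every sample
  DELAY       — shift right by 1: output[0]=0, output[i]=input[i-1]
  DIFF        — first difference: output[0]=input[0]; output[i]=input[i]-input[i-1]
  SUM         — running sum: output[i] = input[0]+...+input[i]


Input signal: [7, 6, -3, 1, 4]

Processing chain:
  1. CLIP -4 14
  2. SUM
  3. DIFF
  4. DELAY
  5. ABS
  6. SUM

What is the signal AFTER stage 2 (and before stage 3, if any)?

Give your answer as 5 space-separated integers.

Input: [7, 6, -3, 1, 4]
Stage 1 (CLIP -4 14): clip(7,-4,14)=7, clip(6,-4,14)=6, clip(-3,-4,14)=-3, clip(1,-4,14)=1, clip(4,-4,14)=4 -> [7, 6, -3, 1, 4]
Stage 2 (SUM): sum[0..0]=7, sum[0..1]=13, sum[0..2]=10, sum[0..3]=11, sum[0..4]=15 -> [7, 13, 10, 11, 15]

Answer: 7 13 10 11 15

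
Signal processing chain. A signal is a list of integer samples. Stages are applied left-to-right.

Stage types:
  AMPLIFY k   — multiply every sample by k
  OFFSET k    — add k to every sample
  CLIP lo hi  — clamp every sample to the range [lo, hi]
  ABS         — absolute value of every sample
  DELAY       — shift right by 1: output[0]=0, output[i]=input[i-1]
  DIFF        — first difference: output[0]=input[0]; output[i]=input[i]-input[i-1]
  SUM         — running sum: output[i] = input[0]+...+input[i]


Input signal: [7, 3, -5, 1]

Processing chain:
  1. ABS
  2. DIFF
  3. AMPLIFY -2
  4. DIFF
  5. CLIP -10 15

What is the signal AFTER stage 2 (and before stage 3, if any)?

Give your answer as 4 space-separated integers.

Answer: 7 -4 2 -4

Derivation:
Input: [7, 3, -5, 1]
Stage 1 (ABS): |7|=7, |3|=3, |-5|=5, |1|=1 -> [7, 3, 5, 1]
Stage 2 (DIFF): s[0]=7, 3-7=-4, 5-3=2, 1-5=-4 -> [7, -4, 2, -4]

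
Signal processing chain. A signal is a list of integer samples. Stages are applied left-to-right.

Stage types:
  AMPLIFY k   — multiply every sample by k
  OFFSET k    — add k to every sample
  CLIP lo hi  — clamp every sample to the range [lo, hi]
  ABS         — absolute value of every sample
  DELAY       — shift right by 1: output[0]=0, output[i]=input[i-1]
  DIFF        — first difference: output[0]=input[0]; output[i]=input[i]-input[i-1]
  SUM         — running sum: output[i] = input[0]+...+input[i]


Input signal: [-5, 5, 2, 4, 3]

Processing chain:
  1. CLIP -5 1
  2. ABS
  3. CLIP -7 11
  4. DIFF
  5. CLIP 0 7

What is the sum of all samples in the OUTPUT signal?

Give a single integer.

Answer: 5

Derivation:
Input: [-5, 5, 2, 4, 3]
Stage 1 (CLIP -5 1): clip(-5,-5,1)=-5, clip(5,-5,1)=1, clip(2,-5,1)=1, clip(4,-5,1)=1, clip(3,-5,1)=1 -> [-5, 1, 1, 1, 1]
Stage 2 (ABS): |-5|=5, |1|=1, |1|=1, |1|=1, |1|=1 -> [5, 1, 1, 1, 1]
Stage 3 (CLIP -7 11): clip(5,-7,11)=5, clip(1,-7,11)=1, clip(1,-7,11)=1, clip(1,-7,11)=1, clip(1,-7,11)=1 -> [5, 1, 1, 1, 1]
Stage 4 (DIFF): s[0]=5, 1-5=-4, 1-1=0, 1-1=0, 1-1=0 -> [5, -4, 0, 0, 0]
Stage 5 (CLIP 0 7): clip(5,0,7)=5, clip(-4,0,7)=0, clip(0,0,7)=0, clip(0,0,7)=0, clip(0,0,7)=0 -> [5, 0, 0, 0, 0]
Output sum: 5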